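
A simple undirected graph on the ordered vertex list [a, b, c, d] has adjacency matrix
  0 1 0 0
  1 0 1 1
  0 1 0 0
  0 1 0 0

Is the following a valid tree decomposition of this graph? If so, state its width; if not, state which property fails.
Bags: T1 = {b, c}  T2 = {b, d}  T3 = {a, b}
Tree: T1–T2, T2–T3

Checking the three conditions: (i) the bags cover all of {a, b, c, d}; (ii) for each edge, some bag contains both endpoints; (iii) the bags containing any fixed vertex form a subtree. All hold, so the decomposition is valid with width 2 − 1 = 1.

Yes; width 1.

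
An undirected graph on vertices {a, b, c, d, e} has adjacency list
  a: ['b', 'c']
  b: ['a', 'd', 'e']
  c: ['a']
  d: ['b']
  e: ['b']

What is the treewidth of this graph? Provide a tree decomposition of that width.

Treewidth 1.
One such decomposition:
Bags: B1 = {b, d}  B2 = {b, e}  B3 = {a, b}  B4 = {a, c}
Tree: B1–B2, B1–B3, B3–B4

Every bag has size at most 2, so the width is 2 − 1 = 1 and tw(G) ≤ 1. G has an edge, so its treewidth is at least 1. Therefore the treewidth is 1.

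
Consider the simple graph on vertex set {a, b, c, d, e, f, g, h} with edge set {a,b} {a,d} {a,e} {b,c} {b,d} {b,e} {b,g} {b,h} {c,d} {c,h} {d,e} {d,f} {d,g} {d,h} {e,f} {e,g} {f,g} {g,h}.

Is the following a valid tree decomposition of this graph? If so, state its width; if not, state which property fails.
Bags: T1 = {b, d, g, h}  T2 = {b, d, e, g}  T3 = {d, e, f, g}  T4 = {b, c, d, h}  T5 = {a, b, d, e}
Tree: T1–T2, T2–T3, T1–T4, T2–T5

Yes; width 3.

Every vertex of G appears in some bag (union = {a, b, c, d, e, f, g, h}); every edge is covered by a bag; and for each vertex v the set of bags containing v is connected in the bag tree. The decomposition is therefore valid. The largest bag has 4 vertices, so the width is 3.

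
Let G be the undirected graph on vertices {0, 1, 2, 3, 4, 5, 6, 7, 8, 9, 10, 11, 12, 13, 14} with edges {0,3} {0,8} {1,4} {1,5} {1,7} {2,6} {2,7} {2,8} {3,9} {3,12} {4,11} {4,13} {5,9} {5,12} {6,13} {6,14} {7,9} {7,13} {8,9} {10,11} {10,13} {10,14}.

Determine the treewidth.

3

A width-3 tree decomposition is:
Bags: B1 = {4, 10, 11, 14}  B2 = {4, 10, 13, 14}  B3 = {4, 6, 13, 14}  B4 = {1, 4, 6, 13}  B5 = {1, 6, 7, 13}  B6 = {1, 2, 6, 7}  B7 = {1, 2, 5, 7}  B8 = {2, 5, 7, 9}  B9 = {2, 5, 8, 9}  B10 = {5, 8, 9, 12}  B11 = {3, 8, 9, 12}  B12 = {0, 3, 8, 12}
Tree: B1–B2, B2–B3, B3–B4, B4–B5, B5–B6, B6–B7, B7–B8, B8–B9, B9–B10, B10–B11, B11–B12
Every bag has size at most 4, so the width is 4 − 1 = 3 and tw(G) ≤ 3. For the lower bound: the 4 vertex sets {10,11,14}, {4}, {13}, {1,2,6,7} are disjoint, each induces a connected subgraph, and every pair is joined by at least one edge of G. Contracting each set to a single vertex therefore yields K_{4} as a minor, and since treewidth is minor-monotone, tw(G) ≥ tw(K_{4}) = 3. Combining the bounds, tw(G) = 3.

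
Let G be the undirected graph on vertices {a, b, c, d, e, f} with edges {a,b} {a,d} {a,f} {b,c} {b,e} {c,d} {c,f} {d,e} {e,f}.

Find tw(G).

A width-3 tree decomposition is:
Bags: B1 = {a, b, d, f}  B2 = {b, c, d, f}  B3 = {b, d, e, f}
Tree: B1–B2, B2–B3
Every bag has size at most 4, so the width is 4 − 1 = 3 and tw(G) ≤ 3. For the lower bound: the 4 vertex sets {a,d}, {c,f}, {b}, {e} are disjoint, each induces a connected subgraph, and every pair is joined by at least one edge of G. Contracting each set to a single vertex therefore yields K_{4} as a minor, and since treewidth is minor-monotone, tw(G) ≥ tw(K_{4}) = 3. The upper and lower bounds meet at 3, so that is the treewidth.

3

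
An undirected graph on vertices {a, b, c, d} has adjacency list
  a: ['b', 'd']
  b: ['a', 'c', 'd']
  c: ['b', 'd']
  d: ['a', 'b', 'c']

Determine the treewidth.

2

A width-2 tree decomposition is:
Bags: B1 = {a, b, d}  B2 = {b, c, d}
Tree: B1–B2
Each bag holds 3 vertices, so the decomposition has width 2, which upper-bounds the treewidth. For the lower bound, the 3 vertices {b, c, d} are pairwise adjacent, and any tree decomposition puts a clique entirely inside one bag — forcing width ≥ 2. Hence tw(G) = 2 exactly.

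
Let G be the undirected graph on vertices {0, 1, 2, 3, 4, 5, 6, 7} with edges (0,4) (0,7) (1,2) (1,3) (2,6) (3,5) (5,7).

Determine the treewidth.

A width-1 tree decomposition is:
Bags: B1 = {2, 6}  B2 = {1, 2}  B3 = {1, 3}  B4 = {3, 5}  B5 = {5, 7}  B6 = {0, 7}  B7 = {0, 4}
Tree: B1–B2, B2–B3, B3–B4, B4–B5, B5–B6, B6–B7
Every bag has size at most 2, so the width is 2 − 1 = 1 and tw(G) ≤ 1. G has an edge, so its treewidth is at least 1. The upper and lower bounds meet at 1, so that is the treewidth.

1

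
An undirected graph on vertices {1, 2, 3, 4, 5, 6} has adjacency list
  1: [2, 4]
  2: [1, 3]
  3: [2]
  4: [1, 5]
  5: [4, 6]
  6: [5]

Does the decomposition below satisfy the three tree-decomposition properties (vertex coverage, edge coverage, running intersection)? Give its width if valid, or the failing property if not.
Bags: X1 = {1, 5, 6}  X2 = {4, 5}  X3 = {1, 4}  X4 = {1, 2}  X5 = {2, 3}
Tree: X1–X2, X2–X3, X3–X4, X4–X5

No — bags containing vertex 1 are not connected in the tree.

A tree decomposition must satisfy three properties: every vertex lies in some bag; for every edge, both endpoints lie together in some bag; and for every vertex, the bags containing it form a connected subtree. Here bags containing vertex 1 are not connected in the tree, so the decomposition is invalid.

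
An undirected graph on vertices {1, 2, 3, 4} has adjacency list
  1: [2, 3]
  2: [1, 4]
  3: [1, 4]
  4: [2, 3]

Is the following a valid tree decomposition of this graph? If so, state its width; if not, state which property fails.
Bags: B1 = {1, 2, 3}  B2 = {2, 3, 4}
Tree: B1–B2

Yes; width 2.

Every vertex of G appears in some bag (union = {1, 2, 3, 4}); every edge is covered by a bag; and for each vertex v the set of bags containing v is connected in the bag tree. The decomposition is therefore valid. The largest bag has 3 vertices, so the width is 2.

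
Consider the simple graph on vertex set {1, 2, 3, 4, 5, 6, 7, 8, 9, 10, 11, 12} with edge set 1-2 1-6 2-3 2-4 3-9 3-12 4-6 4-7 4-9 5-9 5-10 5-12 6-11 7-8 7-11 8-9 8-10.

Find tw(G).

A width-3 tree decomposition is:
Bags: B1 = {5, 8, 10, 12}  B2 = {5, 8, 9, 12}  B3 = {3, 8, 9, 12}  B4 = {3, 7, 8, 9}  B5 = {3, 4, 7, 9}  B6 = {2, 3, 4, 7}  B7 = {2, 4, 7, 11}  B8 = {2, 4, 6, 11}  B9 = {1, 2, 6, 11}
Tree: B1–B2, B2–B3, B3–B4, B4–B5, B5–B6, B6–B7, B7–B8, B8–B9
Every bag has size at most 4, so the width is 4 − 1 = 3 and tw(G) ≤ 3. For the lower bound: the 4 vertex sets {5,10,12}, {8}, {9}, {2,3,4,7} are disjoint, each induces a connected subgraph, and every pair is joined by at least one edge of G. Contracting each set to a single vertex therefore yields K_{4} as a minor, and since treewidth is minor-monotone, tw(G) ≥ tw(K_{4}) = 3. Therefore the treewidth is 3.

3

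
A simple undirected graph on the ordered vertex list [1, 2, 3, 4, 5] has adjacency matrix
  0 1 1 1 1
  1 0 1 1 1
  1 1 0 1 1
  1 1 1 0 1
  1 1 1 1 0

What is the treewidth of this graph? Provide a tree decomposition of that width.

Treewidth 4.
One optimal decomposition is:
Bags: B1 = {1, 2, 3, 4, 5}
Tree: (single bag)

With just one bag of size 5, the width is 5 − 1 = 4, so tw(G) ≤ 4. For the lower bound, the 5 vertices {1, 2, 3, 4, 5} are pairwise adjacent, and any tree decomposition puts a clique entirely inside one bag — forcing width ≥ 4. The upper and lower bounds meet at 4, so that is the treewidth.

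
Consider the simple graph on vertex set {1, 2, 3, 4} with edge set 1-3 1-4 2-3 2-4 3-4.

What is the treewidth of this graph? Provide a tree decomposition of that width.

Treewidth 2.
One optimal decomposition is:
Bags: B1 = {1, 3, 4}  B2 = {2, 3, 4}
Tree: B1–B2

Each bag holds 3 vertices, so the decomposition has width 2, which upper-bounds the treewidth. On the other hand G contains the 3-clique {1, 3, 4}. A clique must lie in a single bag of any decomposition, so no decomposition can have width below 2. Combining the bounds, tw(G) = 2.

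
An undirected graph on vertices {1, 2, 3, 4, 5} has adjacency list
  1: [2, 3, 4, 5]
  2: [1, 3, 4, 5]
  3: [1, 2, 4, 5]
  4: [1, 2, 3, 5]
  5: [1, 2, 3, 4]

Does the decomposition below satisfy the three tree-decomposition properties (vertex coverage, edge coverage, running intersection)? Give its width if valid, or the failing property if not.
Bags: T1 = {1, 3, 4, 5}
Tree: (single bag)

A tree decomposition must satisfy three properties: every vertex lies in some bag; for every edge, both endpoints lie together in some bag; and for every vertex, the bags containing it form a connected subtree. Here vertex 2 appears in no bag, so the decomposition is invalid.

No — vertex 2 appears in no bag.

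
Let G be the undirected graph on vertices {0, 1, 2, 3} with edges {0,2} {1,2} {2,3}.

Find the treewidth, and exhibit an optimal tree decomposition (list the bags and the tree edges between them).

Treewidth 1.
One such decomposition:
Bags: B1 = {1, 2}  B2 = {0, 2}  B3 = {2, 3}
Tree: B1–B2, B2–B3

Every bag has size at most 2, so the width is 2 − 1 = 1 and tw(G) ≤ 1. Any graph with an edge has treewidth ≥ 1, and G has the edge 2–1. Therefore the treewidth is 1.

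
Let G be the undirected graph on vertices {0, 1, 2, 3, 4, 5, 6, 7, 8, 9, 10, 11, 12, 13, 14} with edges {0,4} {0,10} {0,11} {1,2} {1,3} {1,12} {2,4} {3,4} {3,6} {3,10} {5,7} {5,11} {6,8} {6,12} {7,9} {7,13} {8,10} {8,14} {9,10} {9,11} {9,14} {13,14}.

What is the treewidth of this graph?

3

A width-3 tree decomposition is:
Bags: B1 = {1, 2, 6, 12}  B2 = {1, 2, 3, 6}  B3 = {2, 3, 4, 6}  B4 = {3, 4, 6, 8}  B5 = {3, 4, 8, 10}  B6 = {0, 4, 8, 10}  B7 = {0, 8, 10, 14}  B8 = {0, 9, 10, 14}  B9 = {0, 9, 11, 14}  B10 = {9, 11, 13, 14}  B11 = {7, 9, 11, 13}  B12 = {5, 7, 11, 13}
Tree: B1–B2, B2–B3, B3–B4, B4–B5, B5–B6, B6–B7, B7–B8, B8–B9, B9–B10, B10–B11, B11–B12
The largest bag has 4 vertices, giving width 3; this decomposition certifies tw(G) ≤ 3. For the lower bound: the 4 vertex sets {1,2,12}, {6}, {3}, {0,4,8,10} are disjoint, each induces a connected subgraph, and every pair is joined by at least one edge of G. Contracting each set to a single vertex therefore yields K_{4} as a minor, and since treewidth is minor-monotone, tw(G) ≥ tw(K_{4}) = 3. The upper and lower bounds meet at 3, so that is the treewidth.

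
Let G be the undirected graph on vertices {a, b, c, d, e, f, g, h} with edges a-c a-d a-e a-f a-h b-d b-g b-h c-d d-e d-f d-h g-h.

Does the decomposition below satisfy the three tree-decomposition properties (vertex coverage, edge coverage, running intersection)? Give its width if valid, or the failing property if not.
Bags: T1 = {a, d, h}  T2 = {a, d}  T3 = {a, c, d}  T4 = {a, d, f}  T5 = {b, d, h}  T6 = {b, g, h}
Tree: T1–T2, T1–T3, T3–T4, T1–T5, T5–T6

A tree decomposition must satisfy three properties: every vertex lies in some bag; for every edge, both endpoints lie together in some bag; and for every vertex, the bags containing it form a connected subtree. Here vertex e appears in no bag, so the decomposition is invalid.

No — vertex e appears in no bag.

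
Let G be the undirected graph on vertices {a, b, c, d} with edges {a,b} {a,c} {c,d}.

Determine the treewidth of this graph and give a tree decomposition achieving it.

Treewidth 1.
One optimal decomposition is:
Bags: B1 = {a, c}  B2 = {c, d}  B3 = {a, b}
Tree: B1–B2, B1–B3

The largest bag has 2 vertices, giving width 1; this decomposition certifies tw(G) ≤ 1. Since G has at least one edge (e.g. a–c), it is not an edgeless graph, so tw(G) ≥ 1. Combining the bounds, tw(G) = 1.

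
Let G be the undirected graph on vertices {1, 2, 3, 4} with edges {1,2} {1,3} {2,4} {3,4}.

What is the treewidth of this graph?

2

A width-2 tree decomposition is:
Bags: B1 = {1, 3, 4}  B2 = {1, 2, 4}
Tree: B1–B2
Each bag holds 3 vertices, so the decomposition has width 2, which upper-bounds the treewidth. The edges 4–3–1–2–4 form a cycle, so G is not a tree and its treewidth is at least 2. Hence tw(G) = 2 exactly.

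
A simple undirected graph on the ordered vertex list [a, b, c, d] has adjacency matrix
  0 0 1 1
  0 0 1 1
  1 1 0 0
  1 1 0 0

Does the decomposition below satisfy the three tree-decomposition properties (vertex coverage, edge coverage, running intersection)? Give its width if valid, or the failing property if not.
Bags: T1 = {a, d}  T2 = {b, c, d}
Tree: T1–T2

No — edge (c,a) lies in no bag.

A tree decomposition must satisfy three properties: every vertex lies in some bag; for every edge, both endpoints lie together in some bag; and for every vertex, the bags containing it form a connected subtree. Here edge (c,a) lies in no bag, so the decomposition is invalid.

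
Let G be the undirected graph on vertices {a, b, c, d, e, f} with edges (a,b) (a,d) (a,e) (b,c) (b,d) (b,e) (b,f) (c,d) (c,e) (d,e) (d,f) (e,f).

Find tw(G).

A width-3 tree decomposition is:
Bags: B1 = {b, d, e, f}  B2 = {b, c, d, e}  B3 = {a, b, d, e}
Tree: B1–B2, B1–B3
Every bag has size at most 4, so the width is 4 − 1 = 3 and tw(G) ≤ 3. For the lower bound, the 4 vertices {a, b, d, e} are pairwise adjacent, and any tree decomposition puts a clique entirely inside one bag — forcing width ≥ 3. The upper and lower bounds meet at 3, so that is the treewidth.

3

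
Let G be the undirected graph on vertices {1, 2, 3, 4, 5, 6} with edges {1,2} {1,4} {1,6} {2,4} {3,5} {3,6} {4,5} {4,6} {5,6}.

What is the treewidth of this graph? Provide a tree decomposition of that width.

Treewidth 2.
Bags: B1 = {1, 4, 6}  B2 = {4, 5, 6}  B3 = {1, 2, 4}  B4 = {3, 5, 6}
Tree: B1–B2, B1–B3, B2–B4

The largest bag has 3 vertices, giving width 2; this decomposition certifies tw(G) ≤ 2. For the lower bound, the 3 vertices {3, 5, 6} are pairwise adjacent, and any tree decomposition puts a clique entirely inside one bag — forcing width ≥ 2. The upper and lower bounds meet at 2, so that is the treewidth.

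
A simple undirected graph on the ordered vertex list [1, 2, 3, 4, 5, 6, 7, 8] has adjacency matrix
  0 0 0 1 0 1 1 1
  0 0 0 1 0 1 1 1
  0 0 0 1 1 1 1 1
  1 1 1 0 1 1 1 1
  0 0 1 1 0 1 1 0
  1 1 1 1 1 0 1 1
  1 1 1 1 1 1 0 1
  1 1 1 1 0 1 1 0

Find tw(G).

A width-4 tree decomposition is:
Bags: B1 = {2, 4, 6, 7, 8}  B2 = {3, 4, 6, 7, 8}  B3 = {3, 4, 5, 6, 7}  B4 = {1, 4, 6, 7, 8}
Tree: B1–B2, B2–B3, B1–B4
The largest bag has 5 vertices, giving width 4; this decomposition certifies tw(G) ≤ 4. For the lower bound, the 5 vertices {1, 4, 6, 7, 8} are pairwise adjacent, and any tree decomposition puts a clique entirely inside one bag — forcing width ≥ 4. The upper and lower bounds meet at 4, so that is the treewidth.

4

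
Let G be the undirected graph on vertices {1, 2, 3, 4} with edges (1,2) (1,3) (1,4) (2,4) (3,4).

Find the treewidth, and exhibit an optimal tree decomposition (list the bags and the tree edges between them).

Treewidth 2.
One such decomposition:
Bags: B1 = {1, 2, 4}  B2 = {1, 3, 4}
Tree: B1–B2

The largest bag has 3 vertices, giving width 2; this decomposition certifies tw(G) ≤ 2. For the lower bound, the 3 vertices {1, 2, 4} are pairwise adjacent, and any tree decomposition puts a clique entirely inside one bag — forcing width ≥ 2. The upper and lower bounds meet at 2, so that is the treewidth.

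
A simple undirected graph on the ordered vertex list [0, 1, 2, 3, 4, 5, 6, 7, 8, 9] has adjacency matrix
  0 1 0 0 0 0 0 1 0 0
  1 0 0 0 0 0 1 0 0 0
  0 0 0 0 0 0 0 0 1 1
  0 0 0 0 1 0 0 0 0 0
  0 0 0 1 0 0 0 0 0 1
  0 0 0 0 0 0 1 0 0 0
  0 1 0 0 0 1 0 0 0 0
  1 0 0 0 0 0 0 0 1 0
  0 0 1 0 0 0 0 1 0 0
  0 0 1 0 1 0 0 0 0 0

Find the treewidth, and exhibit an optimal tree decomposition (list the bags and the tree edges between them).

Every bag has size at most 2, so the width is 2 − 1 = 1 and tw(G) ≤ 1. Since G has at least one edge (e.g. 5–6), it is not an edgeless graph, so tw(G) ≥ 1. The upper and lower bounds meet at 1, so that is the treewidth.

Treewidth 1.
One optimal decomposition is:
Bags: B1 = {5, 6}  B2 = {1, 6}  B3 = {0, 1}  B4 = {0, 7}  B5 = {7, 8}  B6 = {2, 8}  B7 = {2, 9}  B8 = {4, 9}  B9 = {3, 4}
Tree: B1–B2, B2–B3, B3–B4, B4–B5, B5–B6, B6–B7, B7–B8, B8–B9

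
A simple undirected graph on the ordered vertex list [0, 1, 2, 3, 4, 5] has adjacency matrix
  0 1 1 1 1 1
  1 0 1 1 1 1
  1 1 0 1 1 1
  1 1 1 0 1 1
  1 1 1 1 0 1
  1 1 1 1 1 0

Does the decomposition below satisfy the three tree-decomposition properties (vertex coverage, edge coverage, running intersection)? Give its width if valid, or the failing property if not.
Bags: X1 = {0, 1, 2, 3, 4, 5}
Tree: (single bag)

Checking the three conditions: (i) the bags cover all of {0, 1, 2, 3, 4, 5}; (ii) for each edge, some bag contains both endpoints; (iii) the bags containing any fixed vertex form a subtree. All hold, so the decomposition is valid with width 6 − 1 = 5.

Yes; width 5.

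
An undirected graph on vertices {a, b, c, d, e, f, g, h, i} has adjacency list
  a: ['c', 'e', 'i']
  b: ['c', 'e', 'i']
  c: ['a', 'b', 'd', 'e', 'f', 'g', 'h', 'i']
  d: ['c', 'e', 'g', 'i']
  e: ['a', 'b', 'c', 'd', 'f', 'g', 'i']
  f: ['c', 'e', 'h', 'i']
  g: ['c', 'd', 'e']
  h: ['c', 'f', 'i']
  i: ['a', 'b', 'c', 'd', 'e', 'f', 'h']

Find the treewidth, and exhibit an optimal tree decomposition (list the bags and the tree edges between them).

Treewidth 3.
Bags: B1 = {c, d, e, i}  B2 = {c, e, f, i}  B3 = {c, d, e, g}  B4 = {a, c, e, i}  B5 = {b, c, e, i}  B6 = {c, f, h, i}
Tree: B1–B2, B1–B3, B2–B4, B4–B5, B2–B6

Each bag holds 4 vertices, so the decomposition has width 3, which upper-bounds the treewidth. On the other hand G contains the 4-clique {c, d, e, g}. A clique must lie in a single bag of any decomposition, so no decomposition can have width below 3. Combining the bounds, tw(G) = 3.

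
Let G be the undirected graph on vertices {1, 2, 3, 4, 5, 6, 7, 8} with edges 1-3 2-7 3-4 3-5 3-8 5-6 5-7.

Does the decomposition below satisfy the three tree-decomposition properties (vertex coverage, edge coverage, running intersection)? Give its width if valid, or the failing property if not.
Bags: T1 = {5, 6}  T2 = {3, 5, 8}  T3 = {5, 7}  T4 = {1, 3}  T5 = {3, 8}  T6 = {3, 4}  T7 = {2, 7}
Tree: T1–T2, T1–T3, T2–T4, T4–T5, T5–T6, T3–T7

No — bags containing vertex 8 are not connected in the tree.

A tree decomposition must satisfy three properties: every vertex lies in some bag; for every edge, both endpoints lie together in some bag; and for every vertex, the bags containing it form a connected subtree. Here bags containing vertex 8 are not connected in the tree, so the decomposition is invalid.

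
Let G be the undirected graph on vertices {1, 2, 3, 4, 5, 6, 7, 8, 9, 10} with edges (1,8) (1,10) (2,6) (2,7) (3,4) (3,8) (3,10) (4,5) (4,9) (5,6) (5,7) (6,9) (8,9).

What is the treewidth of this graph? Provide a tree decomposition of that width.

Each bag holds 3 vertices, so the decomposition has width 2, which upper-bounds the treewidth. For the lower bound, G contains the cycle 7–2–6–5–7, so G is not a forest; only forests have treewidth ≤ 1, hence tw(G) ≥ 2. Hence tw(G) = 2 exactly.

Treewidth 2.
One optimal decomposition is:
Bags: B1 = {2, 5, 7}  B2 = {2, 5, 6}  B3 = {4, 5, 6}  B4 = {4, 6, 9}  B5 = {3, 4, 9}  B6 = {3, 8, 9}  B7 = {3, 8, 10}  B8 = {1, 8, 10}
Tree: B1–B2, B2–B3, B3–B4, B4–B5, B5–B6, B6–B7, B7–B8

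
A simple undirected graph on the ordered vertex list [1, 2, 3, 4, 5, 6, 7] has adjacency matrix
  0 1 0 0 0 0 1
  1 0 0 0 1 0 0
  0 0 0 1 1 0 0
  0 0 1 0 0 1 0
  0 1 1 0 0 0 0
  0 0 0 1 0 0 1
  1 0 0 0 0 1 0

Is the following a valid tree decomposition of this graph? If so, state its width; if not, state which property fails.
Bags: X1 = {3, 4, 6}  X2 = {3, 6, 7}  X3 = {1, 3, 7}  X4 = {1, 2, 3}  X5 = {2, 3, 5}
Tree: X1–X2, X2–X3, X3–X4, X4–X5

Vertex coverage: the bags together contain {1, 2, 3, 4, 5, 6, 7}, the full vertex set. Edge coverage: each edge of G has both endpoints in at least one bag. Running intersection: for every vertex, the bags containing it form a connected subtree. All three properties hold, so this is a valid tree decomposition of width max|bag| − 1 = 2, and hence tw(G) ≤ 2.

Yes; width 2.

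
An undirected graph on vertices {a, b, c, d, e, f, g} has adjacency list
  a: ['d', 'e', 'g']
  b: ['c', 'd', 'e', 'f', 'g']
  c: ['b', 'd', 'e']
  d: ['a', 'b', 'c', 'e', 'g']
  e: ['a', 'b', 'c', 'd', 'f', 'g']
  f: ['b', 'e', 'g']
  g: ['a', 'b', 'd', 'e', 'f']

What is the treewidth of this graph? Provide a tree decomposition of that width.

Treewidth 3.
Bags: B1 = {b, c, d, e}  B2 = {b, d, e, g}  B3 = {a, d, e, g}  B4 = {b, e, f, g}
Tree: B1–B2, B2–B3, B2–B4

The largest bag has 4 vertices, giving width 3; this decomposition certifies tw(G) ≤ 3. For the lower bound, the 4 vertices {a, d, e, g} are pairwise adjacent, and any tree decomposition puts a clique entirely inside one bag — forcing width ≥ 3. Combining the bounds, tw(G) = 3.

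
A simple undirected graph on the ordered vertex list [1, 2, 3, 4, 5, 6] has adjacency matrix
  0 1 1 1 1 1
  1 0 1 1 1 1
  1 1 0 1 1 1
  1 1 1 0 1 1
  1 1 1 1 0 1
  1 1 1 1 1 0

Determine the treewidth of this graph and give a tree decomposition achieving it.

Treewidth 5.
One optimal decomposition is:
Bags: B1 = {1, 2, 3, 4, 5, 6}
Tree: (single bag)

With just one bag of size 6, the width is 6 − 1 = 5, so tw(G) ≤ 5. Conversely, {1, 2, 3, 4, 5, 6} is a clique of size 6, and the vertices of any clique must share a bag in every tree decomposition; so some bag has ≥ 6 vertices and tw(G) ≥ 5. Therefore the treewidth is 5.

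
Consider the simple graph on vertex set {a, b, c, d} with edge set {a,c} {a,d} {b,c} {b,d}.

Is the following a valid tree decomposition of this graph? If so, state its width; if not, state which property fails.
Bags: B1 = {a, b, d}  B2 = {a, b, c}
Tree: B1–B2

Yes; width 2.

Every vertex of G appears in some bag (union = {a, b, c, d}); every edge is covered by a bag; and for each vertex v the set of bags containing v is connected in the bag tree. The decomposition is therefore valid. The largest bag has 3 vertices, so the width is 2.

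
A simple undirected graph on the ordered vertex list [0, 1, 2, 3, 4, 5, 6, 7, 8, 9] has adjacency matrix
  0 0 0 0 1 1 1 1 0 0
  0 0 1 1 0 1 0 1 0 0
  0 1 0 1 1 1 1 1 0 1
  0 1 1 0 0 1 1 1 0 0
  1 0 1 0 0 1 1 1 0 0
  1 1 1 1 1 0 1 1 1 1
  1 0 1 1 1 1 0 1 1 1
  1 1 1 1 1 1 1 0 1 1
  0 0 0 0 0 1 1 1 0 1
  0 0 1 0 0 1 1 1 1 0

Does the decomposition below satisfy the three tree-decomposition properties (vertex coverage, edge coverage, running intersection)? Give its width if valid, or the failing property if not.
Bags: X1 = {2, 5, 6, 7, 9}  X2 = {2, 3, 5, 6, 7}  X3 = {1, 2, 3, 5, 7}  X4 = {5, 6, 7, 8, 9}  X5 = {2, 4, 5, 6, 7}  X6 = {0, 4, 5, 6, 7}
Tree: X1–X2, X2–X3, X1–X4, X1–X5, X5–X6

Every vertex of G appears in some bag (union = {0, 1, 2, 3, 4, 5, 6, 7, 8, 9}); every edge is covered by a bag; and for each vertex v the set of bags containing v is connected in the bag tree. The decomposition is therefore valid. The largest bag has 5 vertices, so the width is 4.

Yes; width 4.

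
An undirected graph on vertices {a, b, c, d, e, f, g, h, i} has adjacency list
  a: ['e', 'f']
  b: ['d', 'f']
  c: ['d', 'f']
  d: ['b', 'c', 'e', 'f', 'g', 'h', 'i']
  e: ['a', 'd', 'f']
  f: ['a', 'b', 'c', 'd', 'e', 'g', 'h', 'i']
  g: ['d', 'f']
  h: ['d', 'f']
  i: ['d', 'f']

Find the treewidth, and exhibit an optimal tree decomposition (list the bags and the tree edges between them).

Treewidth 2.
Bags: B1 = {d, f, g}  B2 = {d, f, i}  B3 = {d, f, h}  B4 = {c, d, f}  B5 = {b, d, f}  B6 = {d, e, f}  B7 = {a, e, f}
Tree: B1–B2, B2–B3, B3–B4, B1–B5, B5–B6, B6–B7

Each bag holds 3 vertices, so the decomposition has width 2, which upper-bounds the treewidth. On the other hand G contains the 3-clique {d, f, g}. A clique must lie in a single bag of any decomposition, so no decomposition can have width below 2. Combining the bounds, tw(G) = 2.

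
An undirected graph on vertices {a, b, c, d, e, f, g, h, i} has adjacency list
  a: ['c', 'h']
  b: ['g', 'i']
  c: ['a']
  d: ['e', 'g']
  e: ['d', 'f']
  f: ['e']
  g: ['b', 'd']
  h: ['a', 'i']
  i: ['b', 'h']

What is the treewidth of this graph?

1

A width-1 tree decomposition is:
Bags: B1 = {e, f}  B2 = {d, e}  B3 = {d, g}  B4 = {b, g}  B5 = {b, i}  B6 = {h, i}  B7 = {a, h}  B8 = {a, c}
Tree: B1–B2, B2–B3, B3–B4, B4–B5, B5–B6, B6–B7, B7–B8
Each bag holds 2 vertices, so the decomposition has width 1, which upper-bounds the treewidth. Since G has at least one edge (e.g. f–e), it is not an edgeless graph, so tw(G) ≥ 1. The upper and lower bounds meet at 1, so that is the treewidth.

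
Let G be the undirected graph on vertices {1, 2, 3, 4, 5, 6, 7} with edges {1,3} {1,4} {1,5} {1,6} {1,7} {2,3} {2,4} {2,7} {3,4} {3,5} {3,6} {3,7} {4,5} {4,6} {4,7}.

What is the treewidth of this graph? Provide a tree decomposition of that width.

The largest bag has 4 vertices, giving width 3; this decomposition certifies tw(G) ≤ 3. Conversely, {1, 3, 4, 5} is a clique of size 4, and the vertices of any clique must share a bag in every tree decomposition; so some bag has ≥ 4 vertices and tw(G) ≥ 3. Combining the bounds, tw(G) = 3.

Treewidth 3.
Bags: B1 = {1, 3, 4, 5}  B2 = {1, 3, 4, 6}  B3 = {1, 3, 4, 7}  B4 = {2, 3, 4, 7}
Tree: B1–B2, B1–B3, B3–B4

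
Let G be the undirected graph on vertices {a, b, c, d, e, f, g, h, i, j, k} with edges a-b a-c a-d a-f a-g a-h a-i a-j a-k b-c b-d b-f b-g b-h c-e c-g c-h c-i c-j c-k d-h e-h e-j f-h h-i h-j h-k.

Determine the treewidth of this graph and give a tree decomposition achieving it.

Treewidth 3.
Bags: B1 = {a, c, h, i}  B2 = {a, b, c, h}  B3 = {a, c, h, j}  B4 = {a, c, h, k}  B5 = {c, e, h, j}  B6 = {a, b, c, g}  B7 = {a, b, f, h}  B8 = {a, b, d, h}
Tree: B1–B2, B2–B3, B2–B4, B3–B5, B2–B6, B2–B7, B7–B8

Each bag holds 4 vertices, so the decomposition has width 3, which upper-bounds the treewidth. Conversely, {a, b, c, g} is a clique of size 4, and the vertices of any clique must share a bag in every tree decomposition; so some bag has ≥ 4 vertices and tw(G) ≥ 3. The upper and lower bounds meet at 3, so that is the treewidth.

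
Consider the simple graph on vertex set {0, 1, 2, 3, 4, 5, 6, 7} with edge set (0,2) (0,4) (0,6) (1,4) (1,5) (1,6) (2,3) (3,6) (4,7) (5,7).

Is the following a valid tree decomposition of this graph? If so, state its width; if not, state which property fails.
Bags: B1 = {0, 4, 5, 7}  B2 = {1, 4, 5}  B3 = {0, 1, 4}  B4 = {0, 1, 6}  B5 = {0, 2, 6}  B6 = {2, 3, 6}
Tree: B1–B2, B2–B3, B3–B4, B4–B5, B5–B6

A tree decomposition must satisfy three properties: every vertex lies in some bag; for every edge, both endpoints lie together in some bag; and for every vertex, the bags containing it form a connected subtree. Here bags containing vertex 0 are not connected in the tree, so the decomposition is invalid.

No — bags containing vertex 0 are not connected in the tree.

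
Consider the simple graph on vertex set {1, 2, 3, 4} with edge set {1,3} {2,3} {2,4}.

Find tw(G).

1

A width-1 tree decomposition is:
Bags: B1 = {1, 3}  B2 = {2, 3}  B3 = {2, 4}
Tree: B1–B2, B2–B3
Each bag holds 2 vertices, so the decomposition has width 1, which upper-bounds the treewidth. Any graph with an edge has treewidth ≥ 1, and G has the edge 1–3. The upper and lower bounds meet at 1, so that is the treewidth.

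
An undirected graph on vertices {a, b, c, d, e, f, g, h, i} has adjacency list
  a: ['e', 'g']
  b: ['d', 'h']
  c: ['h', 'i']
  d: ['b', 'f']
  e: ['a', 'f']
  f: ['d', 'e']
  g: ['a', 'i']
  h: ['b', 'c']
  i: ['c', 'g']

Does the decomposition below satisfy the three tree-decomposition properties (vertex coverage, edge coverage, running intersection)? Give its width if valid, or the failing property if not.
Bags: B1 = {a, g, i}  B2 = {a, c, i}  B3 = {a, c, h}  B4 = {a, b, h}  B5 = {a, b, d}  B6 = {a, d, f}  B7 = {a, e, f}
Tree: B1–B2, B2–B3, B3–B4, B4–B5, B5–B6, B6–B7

Yes; width 2.

Vertex coverage: the bags together contain {a, b, c, d, e, f, g, h, i}, the full vertex set. Edge coverage: each edge of G has both endpoints in at least one bag. Running intersection: for every vertex, the bags containing it form a connected subtree. All three properties hold, so this is a valid tree decomposition of width max|bag| − 1 = 2, and hence tw(G) ≤ 2.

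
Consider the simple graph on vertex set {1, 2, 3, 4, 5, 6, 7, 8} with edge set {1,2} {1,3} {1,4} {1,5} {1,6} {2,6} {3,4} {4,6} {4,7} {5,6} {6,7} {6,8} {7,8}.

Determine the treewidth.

2

A width-2 tree decomposition is:
Bags: B1 = {1, 3, 4}  B2 = {1, 4, 6}  B3 = {4, 6, 7}  B4 = {6, 7, 8}  B5 = {1, 5, 6}  B6 = {1, 2, 6}
Tree: B1–B2, B2–B3, B3–B4, B2–B5, B5–B6
Every bag has size at most 3, so the width is 3 − 1 = 2 and tw(G) ≤ 2. Conversely, {1, 3, 4} is a clique of size 3, and the vertices of any clique must share a bag in every tree decomposition; so some bag has ≥ 3 vertices and tw(G) ≥ 2. Combining the bounds, tw(G) = 2.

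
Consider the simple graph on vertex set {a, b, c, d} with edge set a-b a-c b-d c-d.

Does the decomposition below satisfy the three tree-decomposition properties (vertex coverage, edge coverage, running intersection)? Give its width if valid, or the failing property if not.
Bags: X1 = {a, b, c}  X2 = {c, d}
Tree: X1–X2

No — edge (b,d) lies in no bag.

A tree decomposition must satisfy three properties: every vertex lies in some bag; for every edge, both endpoints lie together in some bag; and for every vertex, the bags containing it form a connected subtree. Here edge (b,d) lies in no bag, so the decomposition is invalid.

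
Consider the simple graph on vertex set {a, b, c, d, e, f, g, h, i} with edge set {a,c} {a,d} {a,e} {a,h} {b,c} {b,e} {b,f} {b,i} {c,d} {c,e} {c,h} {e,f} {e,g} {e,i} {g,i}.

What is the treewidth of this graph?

2

A width-2 tree decomposition is:
Bags: B1 = {b, c, e}  B2 = {a, c, e}  B3 = {a, c, d}  B4 = {b, e, i}  B5 = {e, g, i}  B6 = {b, e, f}  B7 = {a, c, h}
Tree: B1–B2, B2–B3, B1–B4, B4–B5, B4–B6, B2–B7
Every bag has size at most 3, so the width is 3 − 1 = 2 and tw(G) ≤ 2. Conversely, {a, c, d} is a clique of size 3, and the vertices of any clique must share a bag in every tree decomposition; so some bag has ≥ 3 vertices and tw(G) ≥ 2. Combining the bounds, tw(G) = 2.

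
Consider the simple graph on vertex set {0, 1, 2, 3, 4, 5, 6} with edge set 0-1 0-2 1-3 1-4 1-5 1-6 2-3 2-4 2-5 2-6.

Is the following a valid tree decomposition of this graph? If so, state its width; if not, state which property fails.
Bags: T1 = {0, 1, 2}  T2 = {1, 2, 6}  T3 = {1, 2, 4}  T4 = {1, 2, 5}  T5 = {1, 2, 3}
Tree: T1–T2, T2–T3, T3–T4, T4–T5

Checking the three conditions: (i) the bags cover all of {0, 1, 2, 3, 4, 5, 6}; (ii) for each edge, some bag contains both endpoints; (iii) the bags containing any fixed vertex form a subtree. All hold, so the decomposition is valid with width 3 − 1 = 2.

Yes; width 2.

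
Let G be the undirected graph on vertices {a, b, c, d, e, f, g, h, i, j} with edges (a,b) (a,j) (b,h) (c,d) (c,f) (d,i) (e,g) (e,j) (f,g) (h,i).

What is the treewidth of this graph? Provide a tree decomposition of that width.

Every bag has size at most 3, so the width is 3 − 1 = 2 and tw(G) ≤ 2. The edges g–f–c–d–i–h–b–a–j–e–g form a cycle, so G is not a tree and its treewidth is at least 2. The upper and lower bounds meet at 2, so that is the treewidth.

Treewidth 2.
One optimal decomposition is:
Bags: B1 = {c, f, g}  B2 = {c, d, g}  B3 = {d, g, i}  B4 = {g, h, i}  B5 = {b, g, h}  B6 = {a, b, g}  B7 = {a, g, j}  B8 = {e, g, j}
Tree: B1–B2, B2–B3, B3–B4, B4–B5, B5–B6, B6–B7, B7–B8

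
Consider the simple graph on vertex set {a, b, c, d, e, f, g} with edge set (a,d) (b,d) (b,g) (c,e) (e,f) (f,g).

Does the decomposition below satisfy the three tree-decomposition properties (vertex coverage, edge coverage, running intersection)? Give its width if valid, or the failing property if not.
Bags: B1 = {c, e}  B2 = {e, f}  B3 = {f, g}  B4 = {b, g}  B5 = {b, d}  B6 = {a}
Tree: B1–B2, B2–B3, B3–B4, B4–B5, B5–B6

No — edge (d,a) lies in no bag.

A tree decomposition must satisfy three properties: every vertex lies in some bag; for every edge, both endpoints lie together in some bag; and for every vertex, the bags containing it form a connected subtree. Here edge (d,a) lies in no bag, so the decomposition is invalid.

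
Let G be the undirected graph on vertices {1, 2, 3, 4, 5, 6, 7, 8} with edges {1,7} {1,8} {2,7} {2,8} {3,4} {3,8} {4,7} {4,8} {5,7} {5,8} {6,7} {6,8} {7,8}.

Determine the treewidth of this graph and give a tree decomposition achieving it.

Treewidth 2.
One optimal decomposition is:
Bags: B1 = {1, 7, 8}  B2 = {4, 7, 8}  B3 = {5, 7, 8}  B4 = {6, 7, 8}  B5 = {2, 7, 8}  B6 = {3, 4, 8}
Tree: B1–B2, B2–B3, B2–B4, B1–B5, B2–B6

Every bag has size at most 3, so the width is 3 − 1 = 2 and tw(G) ≤ 2. For the lower bound, the 3 vertices {3, 4, 8} are pairwise adjacent, and any tree decomposition puts a clique entirely inside one bag — forcing width ≥ 2. Combining the bounds, tw(G) = 2.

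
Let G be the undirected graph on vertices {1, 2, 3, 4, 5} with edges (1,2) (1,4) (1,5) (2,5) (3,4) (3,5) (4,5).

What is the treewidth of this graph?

A width-2 tree decomposition is:
Bags: B1 = {1, 4, 5}  B2 = {3, 4, 5}  B3 = {1, 2, 5}
Tree: B1–B2, B1–B3
Every bag has size at most 3, so the width is 3 − 1 = 2 and tw(G) ≤ 2. For the lower bound, the 3 vertices {1, 2, 5} are pairwise adjacent, and any tree decomposition puts a clique entirely inside one bag — forcing width ≥ 2. Combining the bounds, tw(G) = 2.

2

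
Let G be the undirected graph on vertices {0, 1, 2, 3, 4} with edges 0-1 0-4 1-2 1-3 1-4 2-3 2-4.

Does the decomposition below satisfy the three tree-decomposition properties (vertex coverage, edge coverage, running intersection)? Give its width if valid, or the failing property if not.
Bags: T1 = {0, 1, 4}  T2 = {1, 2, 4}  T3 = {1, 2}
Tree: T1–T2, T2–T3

No — vertex 3 appears in no bag.

A tree decomposition must satisfy three properties: every vertex lies in some bag; for every edge, both endpoints lie together in some bag; and for every vertex, the bags containing it form a connected subtree. Here vertex 3 appears in no bag, so the decomposition is invalid.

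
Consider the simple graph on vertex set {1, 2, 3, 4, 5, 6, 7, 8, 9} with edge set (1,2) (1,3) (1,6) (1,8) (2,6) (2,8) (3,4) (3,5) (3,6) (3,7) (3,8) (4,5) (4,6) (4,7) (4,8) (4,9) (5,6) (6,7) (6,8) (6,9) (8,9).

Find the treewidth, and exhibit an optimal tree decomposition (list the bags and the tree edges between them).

Treewidth 3.
One such decomposition:
Bags: B1 = {3, 4, 6, 8}  B2 = {1, 3, 6, 8}  B3 = {4, 6, 8, 9}  B4 = {3, 4, 6, 7}  B5 = {3, 4, 5, 6}  B6 = {1, 2, 6, 8}
Tree: B1–B2, B1–B3, B1–B4, B4–B5, B2–B6

Every bag has size at most 4, so the width is 4 − 1 = 3 and tw(G) ≤ 3. Conversely, {4, 6, 8, 9} is a clique of size 4, and the vertices of any clique must share a bag in every tree decomposition; so some bag has ≥ 4 vertices and tw(G) ≥ 3. Therefore the treewidth is 3.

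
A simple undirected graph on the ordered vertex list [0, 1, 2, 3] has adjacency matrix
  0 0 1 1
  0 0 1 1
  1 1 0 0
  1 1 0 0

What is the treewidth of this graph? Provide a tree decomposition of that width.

Each bag holds 3 vertices, so the decomposition has width 2, which upper-bounds the treewidth. The edges 0–2–1–3–0 form a cycle, so G is not a tree and its treewidth is at least 2. Combining the bounds, tw(G) = 2.

Treewidth 2.
One optimal decomposition is:
Bags: B1 = {0, 1, 2}  B2 = {0, 1, 3}
Tree: B1–B2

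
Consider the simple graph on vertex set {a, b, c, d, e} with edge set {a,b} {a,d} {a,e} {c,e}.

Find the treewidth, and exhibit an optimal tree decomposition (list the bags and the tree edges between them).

Treewidth 1.
One optimal decomposition is:
Bags: B1 = {a, e}  B2 = {a, b}  B3 = {a, d}  B4 = {c, e}
Tree: B1–B2, B2–B3, B1–B4

Each bag holds 2 vertices, so the decomposition has width 1, which upper-bounds the treewidth. Any graph with an edge has treewidth ≥ 1, and G has the edge a–e. Hence tw(G) = 1 exactly.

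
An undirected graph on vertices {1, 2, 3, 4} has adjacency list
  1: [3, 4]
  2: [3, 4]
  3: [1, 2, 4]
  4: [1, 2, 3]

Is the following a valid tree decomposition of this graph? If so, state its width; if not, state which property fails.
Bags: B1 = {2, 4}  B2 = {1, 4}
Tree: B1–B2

No — vertex 3 appears in no bag.

A tree decomposition must satisfy three properties: every vertex lies in some bag; for every edge, both endpoints lie together in some bag; and for every vertex, the bags containing it form a connected subtree. Here vertex 3 appears in no bag, so the decomposition is invalid.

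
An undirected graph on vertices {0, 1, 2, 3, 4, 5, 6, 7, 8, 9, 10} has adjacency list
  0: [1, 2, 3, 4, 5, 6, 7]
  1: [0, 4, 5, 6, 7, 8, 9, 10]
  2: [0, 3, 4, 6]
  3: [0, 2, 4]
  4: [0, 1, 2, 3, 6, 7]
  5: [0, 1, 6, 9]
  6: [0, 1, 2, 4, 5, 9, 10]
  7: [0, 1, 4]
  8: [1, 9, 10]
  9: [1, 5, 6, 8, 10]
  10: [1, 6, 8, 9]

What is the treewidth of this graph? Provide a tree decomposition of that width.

Every bag has size at most 4, so the width is 4 − 1 = 3 and tw(G) ≤ 3. For the lower bound, the 4 vertices {1, 8, 9, 10} are pairwise adjacent, and any tree decomposition puts a clique entirely inside one bag — forcing width ≥ 3. Therefore the treewidth is 3.

Treewidth 3.
One such decomposition:
Bags: B1 = {0, 1, 5, 6}  B2 = {1, 5, 6, 9}  B3 = {1, 6, 9, 10}  B4 = {0, 1, 4, 6}  B5 = {0, 2, 4, 6}  B6 = {1, 8, 9, 10}  B7 = {0, 2, 3, 4}  B8 = {0, 1, 4, 7}
Tree: B1–B2, B2–B3, B1–B4, B4–B5, B3–B6, B5–B7, B4–B8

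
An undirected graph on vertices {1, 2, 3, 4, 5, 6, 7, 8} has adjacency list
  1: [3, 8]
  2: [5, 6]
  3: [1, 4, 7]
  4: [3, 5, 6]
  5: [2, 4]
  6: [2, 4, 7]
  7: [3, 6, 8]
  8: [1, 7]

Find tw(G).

A width-2 tree decomposition is:
Bags: B1 = {1, 7, 8}  B2 = {1, 3, 7}  B3 = {3, 6, 7}  B4 = {3, 4, 6}  B5 = {2, 4, 6}  B6 = {2, 4, 5}
Tree: B1–B2, B2–B3, B3–B4, B4–B5, B5–B6
Every bag has size at most 3, so the width is 3 − 1 = 2 and tw(G) ≤ 2. The edges 8–1–3–7–8 form a cycle, so G is not a tree and its treewidth is at least 2. Therefore the treewidth is 2.

2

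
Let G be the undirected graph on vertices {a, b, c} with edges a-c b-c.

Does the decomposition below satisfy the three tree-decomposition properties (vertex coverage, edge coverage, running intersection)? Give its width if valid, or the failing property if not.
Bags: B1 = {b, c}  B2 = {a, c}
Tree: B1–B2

Vertex coverage: the bags together contain {a, b, c}, the full vertex set. Edge coverage: each edge of G has both endpoints in at least one bag. Running intersection: for every vertex, the bags containing it form a connected subtree. All three properties hold, so this is a valid tree decomposition of width max|bag| − 1 = 1, and hence tw(G) ≤ 1.

Yes; width 1.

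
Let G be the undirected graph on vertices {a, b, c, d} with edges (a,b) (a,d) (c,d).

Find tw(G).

A width-1 tree decomposition is:
Bags: B1 = {a, d}  B2 = {a, b}  B3 = {c, d}
Tree: B1–B2, B1–B3
Each bag holds 2 vertices, so the decomposition has width 1, which upper-bounds the treewidth. G has an edge, so its treewidth is at least 1. Combining the bounds, tw(G) = 1.

1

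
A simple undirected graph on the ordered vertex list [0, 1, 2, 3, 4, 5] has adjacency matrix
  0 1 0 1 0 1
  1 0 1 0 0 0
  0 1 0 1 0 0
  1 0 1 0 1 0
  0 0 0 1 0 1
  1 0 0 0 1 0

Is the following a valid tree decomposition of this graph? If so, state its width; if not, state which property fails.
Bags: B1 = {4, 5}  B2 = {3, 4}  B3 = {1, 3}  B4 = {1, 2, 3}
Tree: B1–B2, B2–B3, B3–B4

No — vertex 0 appears in no bag.

A tree decomposition must satisfy three properties: every vertex lies in some bag; for every edge, both endpoints lie together in some bag; and for every vertex, the bags containing it form a connected subtree. Here vertex 0 appears in no bag, so the decomposition is invalid.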